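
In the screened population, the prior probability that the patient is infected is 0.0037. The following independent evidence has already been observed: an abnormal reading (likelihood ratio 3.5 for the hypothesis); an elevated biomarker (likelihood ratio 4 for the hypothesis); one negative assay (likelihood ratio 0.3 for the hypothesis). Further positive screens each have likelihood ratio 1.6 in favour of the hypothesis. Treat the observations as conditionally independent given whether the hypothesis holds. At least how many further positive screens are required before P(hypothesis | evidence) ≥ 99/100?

19

Prior odds = 0.0037/0.9963 = 37/9963.
Combined Bayes factor of the evidence already in hand = 3.5 × 4 × 0.3 = 4.2.
Odds after that evidence = (37/9963) × 4.2 = 259/16605.
Target odds = 0.99/0.01 = 99.
Need 1.6ⁿ ≥ 99 ÷ (259/16605) = 1643895/259.
1.6¹⁸ ≈4722.37 falls short of 1643895/259 but 1.6¹⁹ ≈7555.79 reaches it, so n = 19.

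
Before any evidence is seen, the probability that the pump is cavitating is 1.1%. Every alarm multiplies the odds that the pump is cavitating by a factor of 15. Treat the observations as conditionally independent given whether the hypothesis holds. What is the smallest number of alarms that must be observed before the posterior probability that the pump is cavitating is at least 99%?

Prior odds = 0.011/0.989 = 11/989.
Likelihood ratio per alarm = 15.
Target odds: 0.99 ÷ 0.01 = 99.
Need (11/989) × 15ⁿ ≥ 99, i.e. 15ⁿ ≥ 8901.
15³ = 3375 falls short of 8901 but 15⁴ = 50625 reaches it, so n = 4.

4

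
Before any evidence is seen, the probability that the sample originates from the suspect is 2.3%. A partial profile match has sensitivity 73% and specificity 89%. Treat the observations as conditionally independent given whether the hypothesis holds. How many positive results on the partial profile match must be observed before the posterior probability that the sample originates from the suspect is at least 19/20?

Prior odds: 0.023 ÷ 0.977 = 23/977.
False-positive rate = 1 − 0.89 = 0.11; likelihood ratio of a positive = 0.73/0.11 = 73/11.
Target odds: 0.95 ÷ 0.05 = 19.
Require (73/11)ⁿ ≥ 19 ÷ (23/977) = 18563/23.
(73/11)³ = 389017/1331 falls short of 18563/23 but (73/11)⁴ = 28398241/14641 reaches it, so n = 4.

4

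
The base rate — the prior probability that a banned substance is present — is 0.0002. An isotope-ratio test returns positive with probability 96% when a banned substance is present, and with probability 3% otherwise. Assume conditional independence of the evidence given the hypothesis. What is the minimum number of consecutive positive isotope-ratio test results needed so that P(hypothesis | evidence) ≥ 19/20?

4

Prior odds = 0.0002/0.9998 = 1/4999.
Likelihood ratio of a positive result = 0.96/0.03 = 32.
Target odds: 0.95 ÷ 0.05 = 19.
Need (1/4999) × 32ⁿ ≥ 19, i.e. 32ⁿ ≥ 94981.
32³ = 32768 falls short of 94981 but 32⁴ = 1048576 reaches it, so n = 4.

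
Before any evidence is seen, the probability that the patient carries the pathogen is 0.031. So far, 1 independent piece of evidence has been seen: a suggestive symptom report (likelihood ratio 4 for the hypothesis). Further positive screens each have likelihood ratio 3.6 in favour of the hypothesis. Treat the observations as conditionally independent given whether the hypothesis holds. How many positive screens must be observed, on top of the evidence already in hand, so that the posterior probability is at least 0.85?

Prior odds = 0.031/0.969 = 31/969.
Bayes factor of the evidence already in hand = 4.
Odds after that evidence = (31/969) × 4 = 124/969.
Target odds = 0.85/0.15 = 17/3.
Need 3.6ⁿ ≥ 17/3 ÷ (124/969) = 5491/124.
3.6² = 12.96 falls short of 5491/124 but 3.6³ = 46.656 reaches it, so n = 3.

3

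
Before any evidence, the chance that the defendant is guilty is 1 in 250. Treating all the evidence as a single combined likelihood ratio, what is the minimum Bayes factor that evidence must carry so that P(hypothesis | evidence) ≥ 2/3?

Prior odds = 0.004/0.996 = 1/249.
Target odds = (2/3)/(1/3) = 2.
Required Bayes factor = 2 ÷ (1/249) = 498.

498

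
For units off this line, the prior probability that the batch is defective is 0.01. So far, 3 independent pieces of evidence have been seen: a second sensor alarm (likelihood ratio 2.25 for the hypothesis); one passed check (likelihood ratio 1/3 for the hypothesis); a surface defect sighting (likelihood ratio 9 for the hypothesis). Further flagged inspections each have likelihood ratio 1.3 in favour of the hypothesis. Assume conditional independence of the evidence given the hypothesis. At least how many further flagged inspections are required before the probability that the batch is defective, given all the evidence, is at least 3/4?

15

Prior odds = 0.01/0.99 = 1/99.
Combined Bayes factor of the evidence already in hand = 2.25 × (1/3) × 9 = 6.75.
Odds after that evidence = (1/99) × 6.75 = 3/44.
Target odds = 0.75/0.25 = 3.
Need 1.3ⁿ ≥ 3 ÷ (3/44) = 44.
1.3¹⁴ ≈39.3738 falls short of 44 but 1.3¹⁵ ≈51.1859 reaches it, so n = 15.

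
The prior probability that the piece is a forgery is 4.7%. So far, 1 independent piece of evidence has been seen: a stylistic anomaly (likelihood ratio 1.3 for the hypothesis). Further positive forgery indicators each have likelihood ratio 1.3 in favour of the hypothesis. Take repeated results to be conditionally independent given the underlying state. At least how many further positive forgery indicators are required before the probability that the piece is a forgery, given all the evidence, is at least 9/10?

19

Prior odds = 0.047/0.953 = 47/953.
Bayes factor of the evidence already in hand = 1.3.
Odds after that evidence = (47/953) × 1.3 = 611/9530.
Target odds = 0.9/0.1 = 9.
Need 1.3ⁿ ≥ 9 ÷ (611/9530) = 85770/611.
1.3¹⁸ ≈112.455 falls short of 85770/611 but 1.3¹⁹ ≈146.192 reaches it, so n = 19.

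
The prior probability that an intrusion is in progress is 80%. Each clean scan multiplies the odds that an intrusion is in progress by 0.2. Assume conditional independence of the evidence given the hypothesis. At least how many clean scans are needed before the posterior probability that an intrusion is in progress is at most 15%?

Prior odds: 0.8 ÷ 0.2 = 4.
Likelihood ratio per clean scan = 0.2.
Target odds: 0.15 ÷ 0.85 = 3/17.
Require 0.2ⁿ ≤ 3/17 ÷ 4 = 3/68.
0.2¹ = 0.2 is still above 3/68 but 0.2² = 0.04 is at or below it, so n = 2.

2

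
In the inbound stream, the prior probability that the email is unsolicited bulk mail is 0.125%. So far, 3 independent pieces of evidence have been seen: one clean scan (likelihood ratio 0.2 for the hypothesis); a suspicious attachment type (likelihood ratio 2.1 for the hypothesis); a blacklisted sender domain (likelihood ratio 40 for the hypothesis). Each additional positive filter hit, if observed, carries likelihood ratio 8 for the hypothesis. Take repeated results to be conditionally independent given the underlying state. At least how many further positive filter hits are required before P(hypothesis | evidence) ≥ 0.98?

Prior odds = 0.00125/0.99875 = 1/799.
Combined Bayes factor of the evidence already in hand = 0.2 × 2.1 × 40 = 16.8.
Odds after that evidence = (1/799) × 16.8 = 84/3995.
Target odds = 0.98/0.02 = 49.
Need 8ⁿ ≥ 49 ÷ (84/3995) = 27965/12.
8³ = 512 falls short of 27965/12 but 8⁴ = 4096 reaches it, so n = 4.

4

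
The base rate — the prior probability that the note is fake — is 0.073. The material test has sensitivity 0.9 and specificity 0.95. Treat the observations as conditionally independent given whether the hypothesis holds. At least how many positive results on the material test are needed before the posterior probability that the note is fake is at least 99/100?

Prior odds = 0.073/0.927 = 73/927.
False-positive rate = 1 − 0.95 = 0.05; likelihood ratio of a positive = 0.9/0.05 = 18.
Target posterior odds = 0.99/0.01 = 99.
Need (73/927) × 18ⁿ ≥ 99, i.e. 18ⁿ ≥ 91773/73.
18² = 324 falls short of 91773/73 but 18³ = 5832 reaches it, so n = 3.

3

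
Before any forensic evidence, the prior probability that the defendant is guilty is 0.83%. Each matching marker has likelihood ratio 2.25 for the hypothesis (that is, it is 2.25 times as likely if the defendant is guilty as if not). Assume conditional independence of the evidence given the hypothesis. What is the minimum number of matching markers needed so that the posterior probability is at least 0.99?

12

Prior odds = 0.0083/0.9917 = 83/9917.
Likelihood ratio per matching marker = 2.25.
Target odds: 0.99 ÷ 0.01 = 99.
Need (83/9917) × 2.25ⁿ ≥ 99, i.e. 2.25ⁿ ≥ 981783/83.
2.25¹¹ ≈7481.83 falls short of 981783/83 but 2.25¹² ≈16834.1 reaches it, so n = 12.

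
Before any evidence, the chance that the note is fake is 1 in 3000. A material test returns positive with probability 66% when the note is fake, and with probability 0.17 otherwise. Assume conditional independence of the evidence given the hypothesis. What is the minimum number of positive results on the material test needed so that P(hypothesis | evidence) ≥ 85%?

8

Prior odds = (1/3000)/(2999/3000) = 1/2999.
Likelihood ratio of a positive result = 0.66/0.17 = 66/17.
Target posterior odds = 0.85/0.15 = 17/3.
Require (66/17)ⁿ ≥ 17/3 ÷ (1/2999) = 50983/3.
(66/17)⁷ ≈13294.3 falls short of 50983/3 but (66/17)⁸ ≈51613.1 reaches it, so n = 8.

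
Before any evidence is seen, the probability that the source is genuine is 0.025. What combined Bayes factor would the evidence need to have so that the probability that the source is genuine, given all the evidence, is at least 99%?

Prior odds = 0.025/0.975 = 1/39.
Target odds = 0.99/0.01 = 99.
Required Bayes factor = 99 ÷ (1/39) = 3861.

3861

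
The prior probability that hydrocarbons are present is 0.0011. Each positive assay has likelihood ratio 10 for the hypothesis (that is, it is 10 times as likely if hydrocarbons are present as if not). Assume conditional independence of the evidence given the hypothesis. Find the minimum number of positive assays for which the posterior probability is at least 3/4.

4

Prior odds = 0.0011/0.9989 = 11/9989.
Likelihood ratio per positive assay = 10.
Target posterior odds = 0.75/0.25 = 3.
Require 10ⁿ ≥ 3 ÷ (11/9989) = 29967/11.
10³ = 1000 falls short of 29967/11 but 10⁴ = 10000 reaches it, so n = 4.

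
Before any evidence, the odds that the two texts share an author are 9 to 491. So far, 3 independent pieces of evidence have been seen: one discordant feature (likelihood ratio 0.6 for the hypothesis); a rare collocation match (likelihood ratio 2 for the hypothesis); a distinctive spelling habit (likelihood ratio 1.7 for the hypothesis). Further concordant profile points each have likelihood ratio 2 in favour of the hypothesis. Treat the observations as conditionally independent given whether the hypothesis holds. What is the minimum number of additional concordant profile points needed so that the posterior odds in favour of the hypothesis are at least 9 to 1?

8

Prior odds = 9/491.
Combined Bayes factor of the evidence already in hand = 0.6 × 2 × 1.7 = 2.04.
Odds after that evidence = (9/491) × 2.04 = 459/12275.
Target odds = 9.
Need 2ⁿ ≥ 9 ÷ (459/12275) = 12275/51.
2⁷ = 128 falls short of 12275/51 but 2⁸ = 256 reaches it, so n = 8.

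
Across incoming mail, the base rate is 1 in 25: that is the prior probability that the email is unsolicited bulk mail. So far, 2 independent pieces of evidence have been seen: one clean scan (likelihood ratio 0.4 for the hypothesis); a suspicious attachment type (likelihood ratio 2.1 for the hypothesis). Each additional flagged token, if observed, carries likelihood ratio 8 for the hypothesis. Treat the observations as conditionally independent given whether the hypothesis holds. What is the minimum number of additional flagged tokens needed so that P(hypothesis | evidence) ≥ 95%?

4

Prior odds = 0.04/0.96 = 1/24.
Combined Bayes factor of the evidence already in hand = 0.4 × 2.1 = 0.84.
Odds after that evidence = (1/24) × 0.84 = 0.035.
Target odds = 0.95/0.05 = 19.
Need 8ⁿ ≥ 19 ÷ 0.035 = 3800/7.
8³ = 512 falls short of 3800/7 but 8⁴ = 4096 reaches it, so n = 4.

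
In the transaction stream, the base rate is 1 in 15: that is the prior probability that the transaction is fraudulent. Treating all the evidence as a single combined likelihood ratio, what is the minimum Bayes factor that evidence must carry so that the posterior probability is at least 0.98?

686

Prior odds = (1/15)/(14/15) = 1/14.
Target odds = 0.98/0.02 = 49.
Required Bayes factor = 49 ÷ (1/14) = 686.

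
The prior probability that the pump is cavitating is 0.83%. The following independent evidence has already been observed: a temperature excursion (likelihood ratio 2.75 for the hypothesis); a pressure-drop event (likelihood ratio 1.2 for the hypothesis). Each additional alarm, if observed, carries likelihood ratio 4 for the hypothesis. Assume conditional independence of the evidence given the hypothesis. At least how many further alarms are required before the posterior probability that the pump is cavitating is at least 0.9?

Prior odds = 0.0083/0.9917 = 83/9917.
Combined Bayes factor of the evidence already in hand = 2.75 × 1.2 = 3.3.
Odds after that evidence = (83/9917) × 3.3 = 2739/99170.
Target odds = 0.9/0.1 = 9.
Need 4ⁿ ≥ 9 ÷ (2739/99170) = 297510/913.
4⁴ = 256 falls short of 297510/913 but 4⁵ = 1024 reaches it, so n = 5.

5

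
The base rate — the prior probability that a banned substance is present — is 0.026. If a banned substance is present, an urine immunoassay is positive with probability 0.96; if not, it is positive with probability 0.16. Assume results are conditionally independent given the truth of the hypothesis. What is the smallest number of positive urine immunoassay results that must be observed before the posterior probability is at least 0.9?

Prior odds = 0.026/0.974 = 13/487.
Likelihood ratio of a positive = 0.96/0.16 = 6.
Target odds: 0.9 ÷ 0.1 = 9.
Require 6ⁿ ≥ 9 ÷ (13/487) = 4383/13.
6³ = 216 falls short of 4383/13 but 6⁴ = 1296 reaches it, so n = 4.

4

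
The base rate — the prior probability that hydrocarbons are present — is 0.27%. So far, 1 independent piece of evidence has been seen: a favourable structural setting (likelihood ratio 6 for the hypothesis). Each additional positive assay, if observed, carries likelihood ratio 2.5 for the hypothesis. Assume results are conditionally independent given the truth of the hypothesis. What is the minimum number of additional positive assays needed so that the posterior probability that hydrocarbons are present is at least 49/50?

Prior odds = 0.0027/0.9973 = 27/9973.
Bayes factor of the evidence already in hand = 6.
Odds after that evidence = (27/9973) × 6 = 162/9973.
Target odds = 0.98/0.02 = 49.
Need 2.5ⁿ ≥ 49 ÷ (162/9973) = 488677/162.
2.5⁸ = 390625/256 falls short of 488677/162 but 2.5⁹ = 1953125/512 reaches it, so n = 9.

9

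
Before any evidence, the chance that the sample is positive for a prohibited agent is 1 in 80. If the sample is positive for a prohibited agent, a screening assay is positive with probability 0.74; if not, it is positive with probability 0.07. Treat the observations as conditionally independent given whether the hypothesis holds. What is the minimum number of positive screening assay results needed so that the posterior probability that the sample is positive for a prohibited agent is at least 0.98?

Prior odds: 0.0125 ÷ 0.9875 = 1/79.
Likelihood ratio of a positive = 0.74/0.07 = 74/7.
Target posterior odds = 0.98/0.02 = 49.
Need (1/79) × (74/7)ⁿ ≥ 49, i.e. (74/7)ⁿ ≥ 3871.
(74/7)³ = 405224/343 falls short of 3871 but (74/7)⁴ = 29986576/2401 reaches it, so n = 4.

4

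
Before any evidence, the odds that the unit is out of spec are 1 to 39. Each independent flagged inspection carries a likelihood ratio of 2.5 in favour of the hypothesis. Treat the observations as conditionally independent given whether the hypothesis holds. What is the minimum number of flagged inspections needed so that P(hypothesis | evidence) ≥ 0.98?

9

Prior odds = 1/39.
Likelihood ratio per flagged inspection = 2.5.
Target odds: 0.98 ÷ 0.02 = 49.
Require 2.5ⁿ ≥ 49 ÷ (1/39) = 1911.
2.5⁸ = 390625/256 falls short of 1911 but 2.5⁹ = 1953125/512 reaches it, so n = 9.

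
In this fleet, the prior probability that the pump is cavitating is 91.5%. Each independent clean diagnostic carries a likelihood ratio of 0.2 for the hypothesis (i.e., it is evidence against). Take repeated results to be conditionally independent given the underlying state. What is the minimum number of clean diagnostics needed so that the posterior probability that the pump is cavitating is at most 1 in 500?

6

Prior odds = 0.915/0.085 = 183/17.
Likelihood ratio per clean diagnostic = 0.2.
Target odds: 0.002 ÷ 0.998 = 1/499.
Require 0.2ⁿ ≤ 1/499 ÷ (183/17) = 17/91317.
0.2⁵ = 0.00032 is still above 17/91317 but 0.2⁶ = 1/15625 is at or below it, so n = 6.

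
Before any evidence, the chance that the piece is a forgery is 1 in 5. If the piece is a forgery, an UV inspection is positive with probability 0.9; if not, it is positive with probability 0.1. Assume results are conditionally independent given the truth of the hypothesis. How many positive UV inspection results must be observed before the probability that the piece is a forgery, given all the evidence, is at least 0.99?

3

Prior odds = 0.2/0.8 = 0.25.
Likelihood ratio of a positive = 0.9/0.1 = 9.
Target odds: 0.99 ÷ 0.01 = 99.
Require 9ⁿ ≥ 99 ÷ 0.25 = 396.
9² = 81 falls short of 396 but 9³ = 729 reaches it, so n = 3.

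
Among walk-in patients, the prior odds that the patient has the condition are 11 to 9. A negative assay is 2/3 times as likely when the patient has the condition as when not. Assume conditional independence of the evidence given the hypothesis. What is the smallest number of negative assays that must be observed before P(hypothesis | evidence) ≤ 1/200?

Prior odds = 11/9.
Likelihood ratio per negative assay = 2/3.
Target odds: 0.005 ÷ 0.995 = 1/199.
Require (2/3)ⁿ ≤ 1/199 ÷ (11/9) = 9/2189.
(2/3)¹³ = 8192/1594323 is still above 9/2189 but (2/3)¹⁴ = 16384/4782969 is at or below it, so n = 14.

14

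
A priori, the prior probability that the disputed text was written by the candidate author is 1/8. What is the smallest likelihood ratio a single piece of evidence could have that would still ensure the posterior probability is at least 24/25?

Prior odds = 0.125/0.875 = 1/7.
Target odds = 0.96/0.04 = 24.
Required Bayes factor = 24 ÷ (1/7) = 168.

168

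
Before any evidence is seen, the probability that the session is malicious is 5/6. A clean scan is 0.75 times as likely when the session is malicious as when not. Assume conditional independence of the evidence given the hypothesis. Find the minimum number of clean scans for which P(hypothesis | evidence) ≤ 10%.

14

Prior odds = (5/6)/(1/6) = 5.
Likelihood ratio per clean scan = 0.75.
Target posterior odds = 0.1/0.9 = 1/9.
Need 5 × 0.75ⁿ ≤ 1/9, i.e. 0.75ⁿ ≤ 1/45.
0.75¹³ = 1594323/67108864 is still above 1/45 but 0.75¹⁴ = 4782969/268435456 is at or below it, so n = 14.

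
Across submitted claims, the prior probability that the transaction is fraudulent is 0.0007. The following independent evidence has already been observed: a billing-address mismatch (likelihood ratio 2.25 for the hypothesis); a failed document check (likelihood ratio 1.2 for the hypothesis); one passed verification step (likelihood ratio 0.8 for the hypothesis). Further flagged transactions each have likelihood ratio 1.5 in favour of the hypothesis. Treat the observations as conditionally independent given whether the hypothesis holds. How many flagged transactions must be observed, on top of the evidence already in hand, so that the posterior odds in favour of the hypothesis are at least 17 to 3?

Prior odds = 0.0007/0.9993 = 7/9993.
Combined Bayes factor of the evidence already in hand = 2.25 × 1.2 × 0.8 = 2.16.
Odds after that evidence = (7/9993) × 2.16 = 126/83275.
Target odds = 17/3.
Need 1.5ⁿ ≥ 17/3 ÷ (126/83275) = 1415675/378.
1.5²⁰ ≈3325.26 falls short of 1415675/378 but 1.5²¹ ≈4987.89 reaches it, so n = 21.

21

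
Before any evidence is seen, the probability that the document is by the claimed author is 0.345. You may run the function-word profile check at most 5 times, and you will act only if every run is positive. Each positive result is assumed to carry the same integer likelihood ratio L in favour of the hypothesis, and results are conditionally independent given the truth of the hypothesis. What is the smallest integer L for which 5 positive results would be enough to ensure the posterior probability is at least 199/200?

Prior odds = 0.345/0.655 = 69/131.
Target odds = 0.995/0.005 = 199.
Need L⁵ ≥ 199 ÷ (69/131) = 26069/69.
3⁵ = 243 < 26069/69 ≤ 1024 = 4⁵, so L = 4.

4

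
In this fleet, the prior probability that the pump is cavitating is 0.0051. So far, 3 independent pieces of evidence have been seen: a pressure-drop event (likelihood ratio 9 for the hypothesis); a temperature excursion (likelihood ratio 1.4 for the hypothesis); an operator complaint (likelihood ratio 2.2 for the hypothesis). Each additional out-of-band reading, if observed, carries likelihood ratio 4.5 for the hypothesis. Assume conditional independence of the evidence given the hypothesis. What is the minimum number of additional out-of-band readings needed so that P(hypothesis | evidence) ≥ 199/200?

5

Prior odds = 0.0051/0.9949 = 51/9949.
Combined Bayes factor of the evidence already in hand = 9 × 1.4 × 2.2 = 27.72.
Odds after that evidence = (51/9949) × 27.72 = 35343/248725.
Target odds = 0.995/0.005 = 199.
Need 4.5ⁿ ≥ 199 ÷ (35343/248725) = 49496275/35343.
4.5⁴ = 410.0625 falls short of 49496275/35343 but 4.5⁵ = 1845.28125 reaches it, so n = 5.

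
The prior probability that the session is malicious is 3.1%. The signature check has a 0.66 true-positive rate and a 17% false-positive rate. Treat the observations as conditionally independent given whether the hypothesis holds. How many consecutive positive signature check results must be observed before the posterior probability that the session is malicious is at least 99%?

6

Prior odds = 0.031/0.969 = 31/969.
Likelihood ratio of a positive result = 0.66/0.17 = 66/17.
Target posterior odds = 0.99/0.01 = 99.
Need (31/969) × (66/17)ⁿ ≥ 99, i.e. (66/17)ⁿ ≥ 95931/31.
(66/17)⁵ ≈882.013 falls short of 95931/31 but (66/17)⁶ ≈3424.29 reaches it, so n = 6.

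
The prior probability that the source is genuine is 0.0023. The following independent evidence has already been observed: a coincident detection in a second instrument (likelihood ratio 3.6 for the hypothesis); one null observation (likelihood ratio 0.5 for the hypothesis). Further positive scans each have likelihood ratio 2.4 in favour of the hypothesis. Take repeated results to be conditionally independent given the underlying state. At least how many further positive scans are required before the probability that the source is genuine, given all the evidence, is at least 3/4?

Prior odds = 0.0023/0.9977 = 23/9977.
Combined Bayes factor of the evidence already in hand = 3.6 × 0.5 = 1.8.
Odds after that evidence = (23/9977) × 1.8 = 207/49885.
Target odds = 0.75/0.25 = 3.
Need 2.4ⁿ ≥ 3 ÷ (207/49885) = 49885/69.
2.4⁷ = 35831808/78125 falls short of 49885/69 but 2.4⁸ = 429981696/390625 reaches it, so n = 8.

8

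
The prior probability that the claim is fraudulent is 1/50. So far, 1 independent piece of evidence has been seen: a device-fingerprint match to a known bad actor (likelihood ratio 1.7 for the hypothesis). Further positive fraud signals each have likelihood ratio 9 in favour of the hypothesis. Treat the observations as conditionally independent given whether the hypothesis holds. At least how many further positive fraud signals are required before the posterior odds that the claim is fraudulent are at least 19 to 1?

3

Prior odds = 0.02/0.98 = 1/49.
Bayes factor of the evidence already in hand = 1.7.
Odds after that evidence = (1/49) × 1.7 = 17/490.
Target odds = 19.
Need 9ⁿ ≥ 19 ÷ (17/490) = 9310/17.
9² = 81 falls short of 9310/17 but 9³ = 729 reaches it, so n = 3.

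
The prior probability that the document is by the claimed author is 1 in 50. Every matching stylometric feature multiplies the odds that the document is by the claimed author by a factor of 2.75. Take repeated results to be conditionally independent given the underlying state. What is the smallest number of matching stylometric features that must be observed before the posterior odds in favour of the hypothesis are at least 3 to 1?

Prior odds = 0.02/0.98 = 1/49.
Likelihood ratio per matching stylometric feature = 2.75.
Target odds = 3.
Need (1/49) × 2.75ⁿ ≥ 3, i.e. 2.75ⁿ ≥ 147.
2.75⁴ = 57.19140625 falls short of 147 but 2.75⁵ = 161051/1024 reaches it, so n = 5.

5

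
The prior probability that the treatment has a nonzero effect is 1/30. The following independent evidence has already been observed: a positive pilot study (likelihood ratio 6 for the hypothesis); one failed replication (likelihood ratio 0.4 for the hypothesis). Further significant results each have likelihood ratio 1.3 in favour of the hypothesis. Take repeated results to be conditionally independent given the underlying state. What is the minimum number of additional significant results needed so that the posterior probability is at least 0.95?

Prior odds = (1/30)/(29/30) = 1/29.
Combined Bayes factor of the evidence already in hand = 6 × 0.4 = 2.4.
Odds after that evidence = (1/29) × 2.4 = 12/145.
Target odds = 0.95/0.05 = 19.
Need 1.3ⁿ ≥ 19 ÷ (12/145) = 2755/12.
1.3²⁰ ≈190.05 falls short of 2755/12 but 1.3²¹ ≈247.065 reaches it, so n = 21.

21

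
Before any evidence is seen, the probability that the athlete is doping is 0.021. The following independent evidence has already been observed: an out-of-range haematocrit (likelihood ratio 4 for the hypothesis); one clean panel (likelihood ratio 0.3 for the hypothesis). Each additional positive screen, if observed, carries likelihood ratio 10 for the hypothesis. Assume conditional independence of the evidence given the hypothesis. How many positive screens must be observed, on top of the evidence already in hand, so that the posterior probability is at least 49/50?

Prior odds = 0.021/0.979 = 21/979.
Combined Bayes factor of the evidence already in hand = 4 × 0.3 = 1.2.
Odds after that evidence = (21/979) × 1.2 = 126/4895.
Target odds = 0.98/0.02 = 49.
Need 10ⁿ ≥ 49 ÷ (126/4895) = 34265/18.
10³ = 1000 falls short of 34265/18 but 10⁴ = 10000 reaches it, so n = 4.

4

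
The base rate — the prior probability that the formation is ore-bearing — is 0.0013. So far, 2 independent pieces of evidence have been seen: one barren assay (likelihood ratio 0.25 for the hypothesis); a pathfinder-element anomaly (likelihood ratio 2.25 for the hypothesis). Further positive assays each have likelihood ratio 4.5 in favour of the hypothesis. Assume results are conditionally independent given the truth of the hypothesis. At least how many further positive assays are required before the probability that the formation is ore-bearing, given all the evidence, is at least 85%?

Prior odds = 0.0013/0.9987 = 13/9987.
Combined Bayes factor of the evidence already in hand = 0.25 × 2.25 = 0.5625.
Odds after that evidence = (13/9987) × 0.5625 = 39/53264.
Target odds = 0.85/0.15 = 17/3.
Need 4.5ⁿ ≥ 17/3 ÷ (39/53264) = 905488/117.
4.5⁵ = 1845.28125 falls short of 905488/117 but 4.5⁶ = 8303.765625 reaches it, so n = 6.

6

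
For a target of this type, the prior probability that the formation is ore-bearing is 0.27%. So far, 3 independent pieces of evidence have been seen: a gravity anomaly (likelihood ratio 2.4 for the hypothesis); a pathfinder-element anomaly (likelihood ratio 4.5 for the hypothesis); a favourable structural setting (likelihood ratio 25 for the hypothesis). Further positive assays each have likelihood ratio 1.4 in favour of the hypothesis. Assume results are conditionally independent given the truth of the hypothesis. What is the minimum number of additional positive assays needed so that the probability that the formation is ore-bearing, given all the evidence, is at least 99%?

Prior odds = 0.0027/0.9973 = 27/9973.
Combined Bayes factor of the evidence already in hand = 2.4 × 4.5 × 25 = 270.
Odds after that evidence = (27/9973) × 270 = 7290/9973.
Target odds = 0.99/0.01 = 99.
Need 1.4ⁿ ≥ 99 ÷ (7290/9973) = 109703/810.
1.4¹⁴ ≈111.12 falls short of 109703/810 but 1.4¹⁵ ≈155.568 reaches it, so n = 15.

15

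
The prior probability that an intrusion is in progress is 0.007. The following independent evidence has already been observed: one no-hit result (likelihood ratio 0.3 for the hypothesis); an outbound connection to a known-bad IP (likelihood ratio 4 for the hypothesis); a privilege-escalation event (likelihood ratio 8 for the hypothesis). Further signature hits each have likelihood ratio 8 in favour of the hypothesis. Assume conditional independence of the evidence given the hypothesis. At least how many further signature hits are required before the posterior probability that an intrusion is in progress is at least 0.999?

Prior odds = 0.007/0.993 = 7/993.
Combined Bayes factor of the evidence already in hand = 0.3 × 4 × 8 = 9.6.
Odds after that evidence = (7/993) × 9.6 = 112/1655.
Target odds = 0.999/0.001 = 999.
Need 8ⁿ ≥ 999 ÷ (112/1655) = 1653345/112.
8⁴ = 4096 falls short of 1653345/112 but 8⁵ = 32768 reaches it, so n = 5.

5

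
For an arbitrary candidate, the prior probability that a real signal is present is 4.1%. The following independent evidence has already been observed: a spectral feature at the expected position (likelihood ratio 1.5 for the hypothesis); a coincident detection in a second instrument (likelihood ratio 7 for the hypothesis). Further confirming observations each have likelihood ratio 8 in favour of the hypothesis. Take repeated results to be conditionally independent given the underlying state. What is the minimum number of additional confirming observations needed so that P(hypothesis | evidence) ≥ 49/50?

Prior odds = 0.041/0.959 = 41/959.
Combined Bayes factor of the evidence already in hand = 1.5 × 7 = 10.5.
Odds after that evidence = (41/959) × 10.5 = 123/274.
Target odds = 0.98/0.02 = 49.
Need 8ⁿ ≥ 49 ÷ (123/274) = 13426/123.
8² = 64 falls short of 13426/123 but 8³ = 512 reaches it, so n = 3.

3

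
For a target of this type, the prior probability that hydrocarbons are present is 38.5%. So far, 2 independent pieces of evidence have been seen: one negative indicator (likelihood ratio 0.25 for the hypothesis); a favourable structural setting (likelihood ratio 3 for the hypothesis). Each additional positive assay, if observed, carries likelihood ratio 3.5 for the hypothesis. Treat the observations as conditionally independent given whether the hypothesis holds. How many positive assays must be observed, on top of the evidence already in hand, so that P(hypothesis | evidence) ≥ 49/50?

4

Prior odds = 0.385/0.615 = 77/123.
Combined Bayes factor of the evidence already in hand = 0.25 × 3 = 0.75.
Odds after that evidence = (77/123) × 0.75 = 77/164.
Target odds = 0.98/0.02 = 49.
Need 3.5ⁿ ≥ 49 ÷ (77/164) = 1148/11.
3.5³ = 42.875 falls short of 1148/11 but 3.5⁴ = 150.0625 reaches it, so n = 4.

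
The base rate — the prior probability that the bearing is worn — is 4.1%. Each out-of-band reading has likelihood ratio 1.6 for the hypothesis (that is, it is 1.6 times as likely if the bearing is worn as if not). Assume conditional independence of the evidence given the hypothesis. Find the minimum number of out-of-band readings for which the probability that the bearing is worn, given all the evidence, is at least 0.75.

Prior odds = 0.041/0.959 = 41/959.
Likelihood ratio per out-of-band reading = 1.6.
Target odds: 0.75 ÷ 0.25 = 3.
Need (41/959) × 1.6ⁿ ≥ 3, i.e. 1.6ⁿ ≥ 2877/41.
1.6⁹ = 134217728/1953125 falls short of 2877/41 but 1.6¹⁰ ≈109.951 reaches it, so n = 10.

10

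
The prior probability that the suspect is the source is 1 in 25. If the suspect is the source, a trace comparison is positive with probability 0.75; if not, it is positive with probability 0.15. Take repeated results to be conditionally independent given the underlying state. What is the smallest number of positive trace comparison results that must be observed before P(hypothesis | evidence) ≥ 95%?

Prior odds = 0.04/0.96 = 1/24.
Likelihood ratio of a positive = 0.75/0.15 = 5.
Target odds: 0.95 ÷ 0.05 = 19.
Require 5ⁿ ≥ 19 ÷ (1/24) = 456.
5³ = 125 falls short of 456 but 5⁴ = 625 reaches it, so n = 4.

4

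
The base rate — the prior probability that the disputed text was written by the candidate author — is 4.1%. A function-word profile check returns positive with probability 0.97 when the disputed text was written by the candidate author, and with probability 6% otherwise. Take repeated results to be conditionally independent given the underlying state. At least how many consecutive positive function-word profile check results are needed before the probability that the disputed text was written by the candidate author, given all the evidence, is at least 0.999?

4

Prior odds: 0.041 ÷ 0.959 = 41/959.
Likelihood ratio of a positive result = 0.97/0.06 = 97/6.
Target odds: 0.999 ÷ 0.001 = 999.
Require (97/6)ⁿ ≥ 999 ÷ (41/959) = 958041/41.
(97/6)³ = 912673/216 falls short of 958041/41 but (97/6)⁴ = 88529281/1296 reaches it, so n = 4.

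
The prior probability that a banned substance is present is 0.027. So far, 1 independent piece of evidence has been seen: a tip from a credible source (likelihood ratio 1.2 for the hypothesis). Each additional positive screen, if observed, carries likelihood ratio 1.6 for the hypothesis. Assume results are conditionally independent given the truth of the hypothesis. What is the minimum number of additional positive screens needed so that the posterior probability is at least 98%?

Prior odds = 0.027/0.973 = 27/973.
Bayes factor of the evidence already in hand = 1.2.
Odds after that evidence = (27/973) × 1.2 = 162/4865.
Target odds = 0.98/0.02 = 49.
Need 1.6ⁿ ≥ 49 ÷ (162/4865) = 238385/162.
1.6¹⁵ ≈1152.92 falls short of 238385/162 but 1.6¹⁶ ≈1844.67 reaches it, so n = 16.

16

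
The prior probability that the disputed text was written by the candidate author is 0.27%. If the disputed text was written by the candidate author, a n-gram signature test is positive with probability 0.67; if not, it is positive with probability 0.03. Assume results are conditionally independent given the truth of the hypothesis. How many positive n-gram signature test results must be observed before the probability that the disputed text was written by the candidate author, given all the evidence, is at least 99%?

Prior odds = 0.0027/0.9973 = 27/9973.
Likelihood ratio of a positive = 0.67/0.03 = 67/3.
Target odds: 0.99 ÷ 0.01 = 99.
Need (27/9973) × (67/3)ⁿ ≥ 99, i.e. (67/3)ⁿ ≥ 109703/3.
(67/3)³ = 300763/27 falls short of 109703/3 but (67/3)⁴ = 20151121/81 reaches it, so n = 4.

4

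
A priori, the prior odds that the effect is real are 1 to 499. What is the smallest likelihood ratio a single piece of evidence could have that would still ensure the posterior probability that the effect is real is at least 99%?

Prior odds = 1/499.
Target odds = 0.99/0.01 = 99.
Required Bayes factor = 99 ÷ (1/499) = 49401.

49401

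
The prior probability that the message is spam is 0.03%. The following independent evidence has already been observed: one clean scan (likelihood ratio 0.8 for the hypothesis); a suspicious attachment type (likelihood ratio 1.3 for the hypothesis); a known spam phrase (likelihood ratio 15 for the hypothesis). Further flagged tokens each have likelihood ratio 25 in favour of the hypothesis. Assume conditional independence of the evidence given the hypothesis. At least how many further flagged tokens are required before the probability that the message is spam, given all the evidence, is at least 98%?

Prior odds = 0.0003/0.9997 = 3/9997.
Combined Bayes factor of the evidence already in hand = 0.8 × 1.3 × 15 = 15.6.
Odds after that evidence = (3/9997) × 15.6 = 18/3845.
Target odds = 0.98/0.02 = 49.
Need 25ⁿ ≥ 49 ÷ (18/3845) = 188405/18.
25² = 625 falls short of 188405/18 but 25³ = 15625 reaches it, so n = 3.

3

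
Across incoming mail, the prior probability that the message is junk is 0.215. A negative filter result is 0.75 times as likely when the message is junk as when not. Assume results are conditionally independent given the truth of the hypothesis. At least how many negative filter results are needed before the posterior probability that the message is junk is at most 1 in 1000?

20

Prior odds = 0.215/0.785 = 43/157.
Likelihood ratio per negative filter result = 0.75.
Target posterior odds = 0.001/0.999 = 1/999.
Need (43/157) × 0.75ⁿ ≤ 1/999, i.e. 0.75ⁿ ≤ 157/42957.
0.75¹⁹ ≈0.00422828 is still above 157/42957 but 0.75²⁰ ≈0.00317121 is at or below it, so n = 20.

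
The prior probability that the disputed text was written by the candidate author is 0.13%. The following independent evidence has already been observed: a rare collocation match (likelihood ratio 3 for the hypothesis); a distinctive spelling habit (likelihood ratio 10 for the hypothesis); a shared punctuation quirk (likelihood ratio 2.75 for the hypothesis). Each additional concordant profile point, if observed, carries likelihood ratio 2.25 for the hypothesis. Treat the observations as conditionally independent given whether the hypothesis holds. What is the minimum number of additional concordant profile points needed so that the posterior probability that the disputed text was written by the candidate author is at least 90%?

6

Prior odds = 0.0013/0.9987 = 13/9987.
Combined Bayes factor of the evidence already in hand = 3 × 10 × 2.75 = 82.5.
Odds after that evidence = (13/9987) × 82.5 = 715/6658.
Target odds = 0.9/0.1 = 9.
Need 2.25ⁿ ≥ 9 ÷ (715/6658) = 59922/715.
2.25⁵ = 59049/1024 falls short of 59922/715 but 2.25⁶ = 531441/4096 reaches it, so n = 6.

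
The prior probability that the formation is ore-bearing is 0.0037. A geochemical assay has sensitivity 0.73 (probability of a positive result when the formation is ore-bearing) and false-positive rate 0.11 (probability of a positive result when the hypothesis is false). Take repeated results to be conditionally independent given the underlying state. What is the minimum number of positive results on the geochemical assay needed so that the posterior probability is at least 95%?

Prior odds = 0.0037/0.9963 = 37/9963.
Likelihood ratio of a positive result = 0.73/0.11 = 73/11.
Target posterior odds = 0.95/0.05 = 19.
Need (37/9963) × (73/11)ⁿ ≥ 19, i.e. (73/11)ⁿ ≥ 189297/37.
(73/11)⁴ = 28398241/14641 falls short of 189297/37 but (73/11)⁵ ≈12872.1 reaches it, so n = 5.

5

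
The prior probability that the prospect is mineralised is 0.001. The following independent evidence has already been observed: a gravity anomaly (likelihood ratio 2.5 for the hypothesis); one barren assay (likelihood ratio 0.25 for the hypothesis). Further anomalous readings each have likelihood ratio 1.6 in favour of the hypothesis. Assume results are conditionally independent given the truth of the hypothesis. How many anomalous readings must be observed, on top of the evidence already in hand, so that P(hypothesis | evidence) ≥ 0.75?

Prior odds = 0.001/0.999 = 1/999.
Combined Bayes factor of the evidence already in hand = 2.5 × 0.25 = 0.625.
Odds after that evidence = (1/999) × 0.625 = 5/7992.
Target odds = 0.75/0.25 = 3.
Need 1.6ⁿ ≥ 3 ÷ (5/7992) = 4795.2.
1.6¹⁸ ≈4722.37 falls short of 4795.2 but 1.6¹⁹ ≈7555.79 reaches it, so n = 19.

19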